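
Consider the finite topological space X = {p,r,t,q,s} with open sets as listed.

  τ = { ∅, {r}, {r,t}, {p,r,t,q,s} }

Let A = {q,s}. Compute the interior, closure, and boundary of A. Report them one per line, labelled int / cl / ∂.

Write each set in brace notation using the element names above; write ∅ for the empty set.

open subsets of A: ∅; so int(A) = ∅
closure: X∖int(X∖A) = X∖{r,t} = {p,q,s}
∂A = {p,q,s} minus ∅ = {p,q,s}

int(A) = ∅
cl(A)  = {p,q,s}
∂A     = {p,q,s}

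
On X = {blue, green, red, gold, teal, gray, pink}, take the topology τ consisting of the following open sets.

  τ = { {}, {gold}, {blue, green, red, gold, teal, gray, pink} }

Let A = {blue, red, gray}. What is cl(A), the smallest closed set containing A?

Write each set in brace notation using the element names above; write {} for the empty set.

{blue, green, red, teal, gray, pink}

X∖A={green, gold, teal, pink}, int(X∖A)={gold}, hence cl(A)={blue, green, red, teal, gray, pink}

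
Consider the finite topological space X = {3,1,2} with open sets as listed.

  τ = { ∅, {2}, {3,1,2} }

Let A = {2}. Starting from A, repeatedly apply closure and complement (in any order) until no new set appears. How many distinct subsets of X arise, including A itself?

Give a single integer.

4

X∖A={3,1}, int(X∖A)=∅, hence cl(A)={3,1,2}
Orbit (k=closure, c=complement):
  1. A     = {2}
  2. kA    = {3,1,2}
  3. cA    = {3,1}
  4. ckA   = ∅
(closed under both — stop)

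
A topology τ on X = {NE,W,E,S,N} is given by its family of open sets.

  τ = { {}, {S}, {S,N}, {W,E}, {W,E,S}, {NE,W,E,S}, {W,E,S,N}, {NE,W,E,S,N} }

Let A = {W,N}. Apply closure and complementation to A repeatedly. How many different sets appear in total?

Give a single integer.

closure: X∖int(X∖A) = X∖{S} = {NE,W,E,N}
Let k=closure and c=complement:
  1. A     = {W,N}
  2. kA    = {NE,W,E,N}
  3. cA    = {NE,E,S}
  4. ckA   = {S}
  5. kcA   = {NE,W,E,S,N}
  6. kckA  = {NE,S,N}
  7. ckcA  = {}
  8. ckckA = {W,E}
  9. kckckA = {NE,W,E}
  10. ckckckA = {S,N}
— saturated at 10

10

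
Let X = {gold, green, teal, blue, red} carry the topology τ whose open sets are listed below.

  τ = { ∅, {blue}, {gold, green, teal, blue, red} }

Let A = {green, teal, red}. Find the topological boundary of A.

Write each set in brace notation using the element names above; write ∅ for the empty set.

U open, U⊆A: ∅. int(A) = ⋃ = ∅
X∖A={gold, blue}, int(X∖A)={blue}, hence cl(A)={gold, green, teal, red}
∂A: remove int from cl → {gold, green, teal, red}

{gold, green, teal, red}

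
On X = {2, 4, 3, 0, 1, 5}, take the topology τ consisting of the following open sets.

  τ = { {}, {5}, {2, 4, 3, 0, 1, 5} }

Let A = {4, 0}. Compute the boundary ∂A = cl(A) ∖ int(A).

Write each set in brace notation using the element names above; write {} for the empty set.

{2, 4, 3, 0, 1}

U open, U⊆A: {}. int(A) = ⋃ = {}
X∖A={2, 3, 1, 5}, int(X∖A)={5}, hence cl(A)={2, 4, 3, 0, 1}
∂A: remove int from cl → {2, 4, 3, 0, 1}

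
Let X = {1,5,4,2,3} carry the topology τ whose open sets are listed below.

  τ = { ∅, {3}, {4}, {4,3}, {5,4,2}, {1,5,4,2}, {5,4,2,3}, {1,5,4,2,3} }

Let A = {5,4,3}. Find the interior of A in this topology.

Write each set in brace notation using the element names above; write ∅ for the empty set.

opens ⊆ A: ∅, {4}, {3}, {4,3}; union → int = {4,3}

{4,3}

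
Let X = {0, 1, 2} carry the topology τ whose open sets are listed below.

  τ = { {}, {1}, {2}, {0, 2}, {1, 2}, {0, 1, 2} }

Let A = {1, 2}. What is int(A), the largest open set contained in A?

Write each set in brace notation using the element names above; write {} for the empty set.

opens ⊆ A: {}, {2}, {1}, {1, 2}; union → int = {1, 2}

{1, 2}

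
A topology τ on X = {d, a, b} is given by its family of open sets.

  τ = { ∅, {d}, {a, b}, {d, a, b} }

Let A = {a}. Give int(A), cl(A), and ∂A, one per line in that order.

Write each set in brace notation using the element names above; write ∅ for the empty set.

opens ⊆ A: ∅; union → int = ∅
complement {d, b}; its interior {d}; cl(A) = X∖{d} = {a, b}
boundary = {a, b} ∖ ∅ = {a, b}

int(A) = ∅
cl(A)  = {a, b}
∂A     = {a, b}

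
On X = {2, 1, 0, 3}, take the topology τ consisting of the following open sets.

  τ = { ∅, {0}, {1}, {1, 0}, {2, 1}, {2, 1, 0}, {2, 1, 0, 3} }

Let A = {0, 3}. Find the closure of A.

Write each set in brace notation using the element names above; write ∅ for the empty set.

X∖A={2, 1}, int(X∖A)={2, 1}, hence cl(A)={0, 3}

{0, 3}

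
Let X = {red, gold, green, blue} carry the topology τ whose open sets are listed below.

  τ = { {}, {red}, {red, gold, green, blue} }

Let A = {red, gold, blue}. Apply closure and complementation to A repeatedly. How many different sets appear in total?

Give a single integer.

6

cl via duality: int({green}) = {}, so X∖{} = {red, gold, green, blue}
Write k for closure, c for complement:
  1. A     = {red, gold, blue}
  2. kA    = {red, gold, green, blue}
  3. cA    = {green}
  4. ckA   = {}
  5. kcA   = {gold, green, blue}
  6. ckcA  = {red}
applying k or c yields no new set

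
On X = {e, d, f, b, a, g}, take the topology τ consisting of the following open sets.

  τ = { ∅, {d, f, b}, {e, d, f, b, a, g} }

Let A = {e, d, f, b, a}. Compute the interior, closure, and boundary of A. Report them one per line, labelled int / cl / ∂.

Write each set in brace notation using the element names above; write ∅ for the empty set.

open subsets of A: ∅, {d, f, b}; so int(A) = {d, f, b}
closure: X∖int(X∖A) = X∖∅ = {e, d, f, b, a, g}
∂A = {e, d, f, b, a, g} minus {d, f, b} = {e, a, g}

int(A) = {d, f, b}
cl(A)  = {e, d, f, b, a, g}
∂A     = {e, a, g}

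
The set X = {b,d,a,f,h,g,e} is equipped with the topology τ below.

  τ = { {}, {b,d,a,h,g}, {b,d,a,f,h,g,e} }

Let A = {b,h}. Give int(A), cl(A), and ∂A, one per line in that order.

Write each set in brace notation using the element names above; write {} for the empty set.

int(A) = {}
cl(A)  = {b,d,a,f,h,g,e}
∂A     = {b,d,a,f,h,g,e}

interior: largest open inside A is {} (from {})
cl via duality: int({d,a,f,g,e}) = {}, so X∖{} = {b,d,a,f,h,g,e}
cl∖int = {b,d,a,f,h,g,e}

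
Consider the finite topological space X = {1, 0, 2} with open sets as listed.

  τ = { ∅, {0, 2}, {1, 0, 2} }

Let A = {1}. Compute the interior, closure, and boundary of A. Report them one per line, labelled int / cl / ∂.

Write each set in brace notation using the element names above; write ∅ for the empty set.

int(A) = ∅
cl(A)  = {1}
∂A     = {1}

opens ⊆ A: ∅; union → int = ∅
complement {0, 2}; its interior {0, 2}; cl(A) = X∖{0, 2} = {1}
boundary = {1} ∖ ∅ = {1}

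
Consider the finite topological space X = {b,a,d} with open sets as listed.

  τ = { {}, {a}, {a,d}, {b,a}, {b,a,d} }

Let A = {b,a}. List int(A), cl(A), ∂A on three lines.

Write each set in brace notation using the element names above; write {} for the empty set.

int(A) = {b,a}
cl(A)  = {b,a,d}
∂A     = {d}

open subsets of A: {}, {a}, {b,a}; so int(A) = {b,a}
closure: X∖int(X∖A) = X∖{} = {b,a,d}
∂A = {b,a,d} minus {b,a} = {d}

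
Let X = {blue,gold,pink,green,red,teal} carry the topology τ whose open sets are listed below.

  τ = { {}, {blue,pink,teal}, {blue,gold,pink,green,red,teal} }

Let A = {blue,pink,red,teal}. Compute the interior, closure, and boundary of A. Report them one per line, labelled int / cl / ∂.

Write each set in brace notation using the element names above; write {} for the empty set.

int(A) = {blue,pink,teal}
cl(A)  = {blue,gold,pink,green,red,teal}
∂A     = {gold,green,red}

interior: largest open inside A is {blue,pink,teal} (from {}, {blue,pink,teal})
cl via duality: int({gold,green}) = {}, so X∖{} = {blue,gold,pink,green,red,teal}
cl∖int = {gold,green,red}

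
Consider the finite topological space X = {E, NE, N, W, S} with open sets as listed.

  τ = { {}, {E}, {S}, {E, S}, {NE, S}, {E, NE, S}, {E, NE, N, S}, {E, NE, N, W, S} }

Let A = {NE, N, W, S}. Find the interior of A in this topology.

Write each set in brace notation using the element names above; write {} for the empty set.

{NE, S}

open subsets of A: {}, {S}, {NE, S}; so int(A) = {NE, S}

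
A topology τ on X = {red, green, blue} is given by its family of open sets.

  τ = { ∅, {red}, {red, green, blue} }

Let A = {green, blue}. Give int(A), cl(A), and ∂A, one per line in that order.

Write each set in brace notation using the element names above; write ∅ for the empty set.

int(A) = ∅
cl(A)  = {green, blue}
∂A     = {green, blue}

open subsets of A: ∅; so int(A) = ∅
closure: X∖int(X∖A) = X∖{red} = {green, blue}
∂A = {green, blue} minus ∅ = {green, blue}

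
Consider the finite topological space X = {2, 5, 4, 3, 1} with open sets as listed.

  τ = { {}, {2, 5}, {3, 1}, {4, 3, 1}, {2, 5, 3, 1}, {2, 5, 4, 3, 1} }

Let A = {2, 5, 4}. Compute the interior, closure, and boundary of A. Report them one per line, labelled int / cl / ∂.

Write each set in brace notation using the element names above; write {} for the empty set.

U open, U⊆A: {}, {2, 5}. int(A) = ⋃ = {2, 5}
X∖A={3, 1}, int(X∖A)={3, 1}, hence cl(A)={2, 5, 4}
∂A: remove int from cl → {4}

int(A) = {2, 5}
cl(A)  = {2, 5, 4}
∂A     = {4}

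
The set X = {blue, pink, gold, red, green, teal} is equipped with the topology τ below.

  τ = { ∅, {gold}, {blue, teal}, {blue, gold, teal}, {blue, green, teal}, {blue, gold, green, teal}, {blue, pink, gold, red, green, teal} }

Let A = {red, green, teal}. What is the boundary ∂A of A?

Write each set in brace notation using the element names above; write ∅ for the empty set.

{blue, pink, red, green, teal}

open subsets of A: ∅; so int(A) = ∅
closure: X∖int(X∖A) = X∖{gold} = {blue, pink, red, green, teal}
∂A = {blue, pink, red, green, teal} minus ∅ = {blue, pink, red, green, teal}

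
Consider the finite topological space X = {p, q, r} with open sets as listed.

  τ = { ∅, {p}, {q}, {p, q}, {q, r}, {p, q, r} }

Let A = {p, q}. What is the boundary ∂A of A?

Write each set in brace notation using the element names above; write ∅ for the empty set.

{r}

U open, U⊆A: ∅, {q}, {p}, {p, q}. int(A) = ⋃ = {p, q}
X∖A={r}, int(X∖A)=∅, hence cl(A)={p, q, r}
∂A: remove int from cl → {r}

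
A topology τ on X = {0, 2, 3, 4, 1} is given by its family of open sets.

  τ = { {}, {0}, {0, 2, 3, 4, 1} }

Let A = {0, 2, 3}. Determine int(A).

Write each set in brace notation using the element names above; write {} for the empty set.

{0}

U open, U⊆A: {}, {0}. int(A) = ⋃ = {0}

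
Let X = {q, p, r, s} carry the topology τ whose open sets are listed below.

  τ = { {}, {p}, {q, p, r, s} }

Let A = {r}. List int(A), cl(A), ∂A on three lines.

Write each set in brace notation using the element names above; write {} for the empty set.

U open, U⊆A: {}. int(A) = ⋃ = {}
X∖A={q, p, s}, int(X∖A)={p}, hence cl(A)={q, r, s}
∂A: remove int from cl → {q, r, s}

int(A) = {}
cl(A)  = {q, r, s}
∂A     = {q, r, s}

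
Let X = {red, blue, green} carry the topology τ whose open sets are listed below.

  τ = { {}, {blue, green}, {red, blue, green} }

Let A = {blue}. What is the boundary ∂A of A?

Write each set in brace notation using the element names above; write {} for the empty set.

{red, blue, green}

U open, U⊆A: {}. int(A) = ⋃ = {}
X∖A={red, green}, int(X∖A)={}, hence cl(A)={red, blue, green}
∂A: remove int from cl → {red, blue, green}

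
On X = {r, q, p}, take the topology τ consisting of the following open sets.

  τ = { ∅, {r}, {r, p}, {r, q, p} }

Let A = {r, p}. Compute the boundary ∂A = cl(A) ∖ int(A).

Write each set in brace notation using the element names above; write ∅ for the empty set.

{q}

interior: largest open inside A is {r, p} (from ∅, {r}, {r, p})
cl via duality: int({q}) = ∅, so X∖∅ = {r, q, p}
cl∖int = {q}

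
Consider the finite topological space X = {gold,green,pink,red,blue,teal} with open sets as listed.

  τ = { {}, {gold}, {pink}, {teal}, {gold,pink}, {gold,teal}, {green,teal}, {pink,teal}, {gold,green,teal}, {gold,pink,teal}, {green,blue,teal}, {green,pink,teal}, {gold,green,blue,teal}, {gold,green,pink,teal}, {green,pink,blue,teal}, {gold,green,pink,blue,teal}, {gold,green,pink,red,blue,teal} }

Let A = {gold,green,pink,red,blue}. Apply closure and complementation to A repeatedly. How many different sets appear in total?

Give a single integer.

6

cl via duality: int({teal}) = {teal}, so X∖{teal} = {gold,green,pink,red,blue}
Write k for closure, c for complement:
  1. A     = {gold,green,pink,red,blue}
  2. cA    = {teal}
  3. kcA   = {green,red,blue,teal}
  4. ckcA  = {gold,pink}
  5. kckcA = {gold,pink,red}
  6. ckckcA = {green,blue,teal}
applying k or c yields no new set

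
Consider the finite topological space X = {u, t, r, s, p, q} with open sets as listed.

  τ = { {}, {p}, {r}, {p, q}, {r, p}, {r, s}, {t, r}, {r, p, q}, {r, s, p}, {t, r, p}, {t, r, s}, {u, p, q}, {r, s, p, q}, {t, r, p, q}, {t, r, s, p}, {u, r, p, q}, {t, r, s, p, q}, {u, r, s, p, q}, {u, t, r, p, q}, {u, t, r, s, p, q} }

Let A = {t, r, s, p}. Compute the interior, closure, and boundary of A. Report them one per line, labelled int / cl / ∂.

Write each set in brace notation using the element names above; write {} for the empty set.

open subsets of A: {}, {p}, {r}, {r, s}, {r, p}, {t, r}, {t, r, p}, {t, r, s}, {r, s, p}, {t, r, s, p}; so int(A) = {t, r, s, p}
closure: X∖int(X∖A) = X∖{} = {u, t, r, s, p, q}
∂A = {u, t, r, s, p, q} minus {t, r, s, p} = {u, q}

int(A) = {t, r, s, p}
cl(A)  = {u, t, r, s, p, q}
∂A     = {u, q}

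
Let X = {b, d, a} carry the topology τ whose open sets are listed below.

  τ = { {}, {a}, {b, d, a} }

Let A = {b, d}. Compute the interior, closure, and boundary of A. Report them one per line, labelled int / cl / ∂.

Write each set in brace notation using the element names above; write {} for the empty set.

opens ⊆ A: {}; union → int = {}
complement {a}; its interior {a}; cl(A) = X∖{a} = {b, d}
boundary = {b, d} ∖ {} = {b, d}

int(A) = {}
cl(A)  = {b, d}
∂A     = {b, d}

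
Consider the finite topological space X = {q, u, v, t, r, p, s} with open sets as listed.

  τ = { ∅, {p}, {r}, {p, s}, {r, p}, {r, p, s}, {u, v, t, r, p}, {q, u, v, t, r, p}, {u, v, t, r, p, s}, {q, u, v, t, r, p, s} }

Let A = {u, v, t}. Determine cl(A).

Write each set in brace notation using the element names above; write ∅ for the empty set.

{q, u, v, t}

X∖A={q, r, p, s}, int(X∖A)={r, p, s}, hence cl(A)={q, u, v, t}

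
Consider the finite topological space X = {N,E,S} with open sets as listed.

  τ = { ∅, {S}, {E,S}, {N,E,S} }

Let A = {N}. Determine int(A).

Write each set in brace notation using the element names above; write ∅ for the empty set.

U open, U⊆A: ∅. int(A) = ⋃ = ∅

∅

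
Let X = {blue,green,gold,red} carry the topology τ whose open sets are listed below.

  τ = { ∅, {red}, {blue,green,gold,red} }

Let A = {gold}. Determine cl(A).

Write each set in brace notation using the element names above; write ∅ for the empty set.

{blue,green,gold}

complement {blue,green,red}; its interior {red}; cl(A) = X∖{red} = {blue,green,gold}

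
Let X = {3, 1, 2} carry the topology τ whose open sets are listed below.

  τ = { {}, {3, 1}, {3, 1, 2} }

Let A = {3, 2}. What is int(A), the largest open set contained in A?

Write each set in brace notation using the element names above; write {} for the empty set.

{}

open subsets of A: {}; so int(A) = {}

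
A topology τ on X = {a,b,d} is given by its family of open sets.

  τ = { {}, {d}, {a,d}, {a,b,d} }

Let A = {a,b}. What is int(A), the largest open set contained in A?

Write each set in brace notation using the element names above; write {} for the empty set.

{}

U open, U⊆A: {}. int(A) = ⋃ = {}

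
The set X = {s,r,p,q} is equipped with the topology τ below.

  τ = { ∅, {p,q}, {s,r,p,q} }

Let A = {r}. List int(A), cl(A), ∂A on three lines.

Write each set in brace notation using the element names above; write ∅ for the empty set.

int(A) = ∅
cl(A)  = {s,r}
∂A     = {s,r}

interior: largest open inside A is ∅ (from ∅)
cl via duality: int({s,p,q}) = {p,q}, so X∖{p,q} = {s,r}
cl∖int = {s,r}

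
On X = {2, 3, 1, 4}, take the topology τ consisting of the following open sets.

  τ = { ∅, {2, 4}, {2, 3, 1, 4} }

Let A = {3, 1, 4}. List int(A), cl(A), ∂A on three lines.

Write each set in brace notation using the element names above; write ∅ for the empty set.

int(A) = ∅
cl(A)  = {2, 3, 1, 4}
∂A     = {2, 3, 1, 4}

open subsets of A: ∅; so int(A) = ∅
closure: X∖int(X∖A) = X∖∅ = {2, 3, 1, 4}
∂A = {2, 3, 1, 4} minus ∅ = {2, 3, 1, 4}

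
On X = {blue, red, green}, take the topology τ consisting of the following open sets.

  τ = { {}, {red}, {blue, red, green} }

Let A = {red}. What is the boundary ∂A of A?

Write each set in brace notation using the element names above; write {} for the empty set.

open subsets of A: {}, {red}; so int(A) = {red}
closure: X∖int(X∖A) = X∖{} = {blue, red, green}
∂A = {blue, red, green} minus {red} = {blue, green}

{blue, green}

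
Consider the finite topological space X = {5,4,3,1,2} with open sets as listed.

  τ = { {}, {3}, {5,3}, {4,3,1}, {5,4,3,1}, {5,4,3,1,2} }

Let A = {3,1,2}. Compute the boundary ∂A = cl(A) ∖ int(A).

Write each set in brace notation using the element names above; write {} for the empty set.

interior: largest open inside A is {3} (from {}, {3})
cl via duality: int({5,4}) = {}, so X∖{} = {5,4,3,1,2}
cl∖int = {5,4,1,2}

{5,4,1,2}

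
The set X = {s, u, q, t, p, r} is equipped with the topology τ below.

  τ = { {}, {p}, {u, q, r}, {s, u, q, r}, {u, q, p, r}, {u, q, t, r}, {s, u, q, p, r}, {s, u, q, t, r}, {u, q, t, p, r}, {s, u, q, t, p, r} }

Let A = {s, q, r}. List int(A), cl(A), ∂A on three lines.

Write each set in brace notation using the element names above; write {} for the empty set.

int(A) = {}
cl(A)  = {s, u, q, t, r}
∂A     = {s, u, q, t, r}

U open, U⊆A: {}. int(A) = ⋃ = {}
X∖A={u, t, p}, int(X∖A)={p}, hence cl(A)={s, u, q, t, r}
∂A: remove int from cl → {s, u, q, t, r}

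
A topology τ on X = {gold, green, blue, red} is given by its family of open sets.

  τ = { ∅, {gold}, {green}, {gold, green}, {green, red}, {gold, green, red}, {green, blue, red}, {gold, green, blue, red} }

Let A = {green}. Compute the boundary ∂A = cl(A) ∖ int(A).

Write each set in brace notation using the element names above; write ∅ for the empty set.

open subsets of A: ∅, {green}; so int(A) = {green}
closure: X∖int(X∖A) = X∖{gold} = {green, blue, red}
∂A = {green, blue, red} minus {green} = {blue, red}

{blue, red}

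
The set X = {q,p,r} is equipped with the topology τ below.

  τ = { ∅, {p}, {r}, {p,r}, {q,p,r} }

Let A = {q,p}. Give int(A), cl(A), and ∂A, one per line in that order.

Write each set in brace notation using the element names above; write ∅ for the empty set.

U open, U⊆A: ∅, {p}. int(A) = ⋃ = {p}
X∖A={r}, int(X∖A)={r}, hence cl(A)={q,p}
∂A: remove int from cl → {q}

int(A) = {p}
cl(A)  = {q,p}
∂A     = {q}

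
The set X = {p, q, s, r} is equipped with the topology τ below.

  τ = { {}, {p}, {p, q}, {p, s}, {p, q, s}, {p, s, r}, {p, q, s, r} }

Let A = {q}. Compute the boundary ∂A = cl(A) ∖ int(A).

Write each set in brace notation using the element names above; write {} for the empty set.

opens ⊆ A: {}; union → int = {}
complement {p, s, r}; its interior {p, s, r}; cl(A) = X∖{p, s, r} = {q}
boundary = {q} ∖ {} = {q}

{q}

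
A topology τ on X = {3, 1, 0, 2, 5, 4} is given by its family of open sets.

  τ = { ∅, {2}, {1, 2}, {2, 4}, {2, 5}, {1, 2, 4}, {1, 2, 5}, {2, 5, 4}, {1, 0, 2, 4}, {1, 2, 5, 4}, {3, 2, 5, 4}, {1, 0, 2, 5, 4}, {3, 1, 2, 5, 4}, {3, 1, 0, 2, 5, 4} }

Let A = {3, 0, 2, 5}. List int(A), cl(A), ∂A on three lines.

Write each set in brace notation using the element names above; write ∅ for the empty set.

int(A) = {2, 5}
cl(A)  = {3, 1, 0, 2, 5, 4}
∂A     = {3, 1, 0, 4}

open subsets of A: ∅, {2}, {2, 5}; so int(A) = {2, 5}
closure: X∖int(X∖A) = X∖∅ = {3, 1, 0, 2, 5, 4}
∂A = {3, 1, 0, 2, 5, 4} minus {2, 5} = {3, 1, 0, 4}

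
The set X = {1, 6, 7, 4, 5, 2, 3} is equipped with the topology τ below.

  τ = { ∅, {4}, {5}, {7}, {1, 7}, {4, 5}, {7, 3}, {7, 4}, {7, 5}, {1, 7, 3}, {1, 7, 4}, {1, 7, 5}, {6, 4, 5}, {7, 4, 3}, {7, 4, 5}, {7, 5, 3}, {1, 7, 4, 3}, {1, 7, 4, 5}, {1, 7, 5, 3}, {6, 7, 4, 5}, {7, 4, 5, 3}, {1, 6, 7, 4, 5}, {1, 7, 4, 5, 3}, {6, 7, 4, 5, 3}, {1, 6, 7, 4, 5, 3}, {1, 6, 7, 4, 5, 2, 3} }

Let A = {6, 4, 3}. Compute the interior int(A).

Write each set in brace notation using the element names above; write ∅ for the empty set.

open subsets of A: ∅, {4}; so int(A) = {4}

{4}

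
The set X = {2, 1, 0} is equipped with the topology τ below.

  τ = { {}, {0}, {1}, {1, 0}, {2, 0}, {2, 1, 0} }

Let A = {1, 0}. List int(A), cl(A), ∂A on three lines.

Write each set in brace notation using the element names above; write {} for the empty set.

open subsets of A: {}, {0}, {1}, {1, 0}; so int(A) = {1, 0}
closure: X∖int(X∖A) = X∖{} = {2, 1, 0}
∂A = {2, 1, 0} minus {1, 0} = {2}

int(A) = {1, 0}
cl(A)  = {2, 1, 0}
∂A     = {2}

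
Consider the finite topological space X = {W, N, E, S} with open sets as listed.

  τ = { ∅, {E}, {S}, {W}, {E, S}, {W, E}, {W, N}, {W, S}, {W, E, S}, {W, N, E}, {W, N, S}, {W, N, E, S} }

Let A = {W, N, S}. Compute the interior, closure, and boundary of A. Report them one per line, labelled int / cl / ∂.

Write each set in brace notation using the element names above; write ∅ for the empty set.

int(A) = {W, N, S}
cl(A)  = {W, N, S}
∂A     = ∅

U open, U⊆A: ∅, {S}, {W}, {W, N}, {W, S}, {W, N, S}. int(A) = ⋃ = {W, N, S}
X∖A={E}, int(X∖A)={E}, hence cl(A)={W, N, S}
∂A: remove int from cl → ∅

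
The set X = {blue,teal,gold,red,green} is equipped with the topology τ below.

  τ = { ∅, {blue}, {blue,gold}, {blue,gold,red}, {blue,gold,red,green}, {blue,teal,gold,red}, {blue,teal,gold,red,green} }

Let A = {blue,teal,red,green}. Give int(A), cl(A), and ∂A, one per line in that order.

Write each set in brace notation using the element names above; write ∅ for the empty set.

U open, U⊆A: ∅, {blue}. int(A) = ⋃ = {blue}
X∖A={gold}, int(X∖A)=∅, hence cl(A)={blue,teal,gold,red,green}
∂A: remove int from cl → {teal,gold,red,green}

int(A) = {blue}
cl(A)  = {blue,teal,gold,red,green}
∂A     = {teal,gold,red,green}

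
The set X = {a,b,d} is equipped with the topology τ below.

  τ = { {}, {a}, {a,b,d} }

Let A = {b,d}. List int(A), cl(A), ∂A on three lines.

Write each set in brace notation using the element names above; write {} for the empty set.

int(A) = {}
cl(A)  = {b,d}
∂A     = {b,d}

interior: largest open inside A is {} (from {})
cl via duality: int({a}) = {a}, so X∖{a} = {b,d}
cl∖int = {b,d}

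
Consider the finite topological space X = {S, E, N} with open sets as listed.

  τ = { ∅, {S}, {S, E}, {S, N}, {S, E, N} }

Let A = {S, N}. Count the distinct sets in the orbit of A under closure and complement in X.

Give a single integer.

4

closure: X∖int(X∖A) = X∖∅ = {S, E, N}
Let k=closure and c=complement:
  1. A     = {S, N}
  2. kA    = {S, E, N}
  3. cA    = {E}
  4. ckA   = ∅
— saturated at 4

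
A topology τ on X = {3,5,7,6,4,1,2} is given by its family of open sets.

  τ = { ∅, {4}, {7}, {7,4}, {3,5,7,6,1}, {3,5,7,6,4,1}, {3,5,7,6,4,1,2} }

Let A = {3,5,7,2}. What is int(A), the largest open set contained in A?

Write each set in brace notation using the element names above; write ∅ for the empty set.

{7}

U open, U⊆A: ∅, {7}. int(A) = ⋃ = {7}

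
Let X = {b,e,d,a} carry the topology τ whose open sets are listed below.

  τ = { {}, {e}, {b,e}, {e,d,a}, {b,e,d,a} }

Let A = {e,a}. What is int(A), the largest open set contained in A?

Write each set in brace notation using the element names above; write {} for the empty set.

{e}

open subsets of A: {}, {e}; so int(A) = {e}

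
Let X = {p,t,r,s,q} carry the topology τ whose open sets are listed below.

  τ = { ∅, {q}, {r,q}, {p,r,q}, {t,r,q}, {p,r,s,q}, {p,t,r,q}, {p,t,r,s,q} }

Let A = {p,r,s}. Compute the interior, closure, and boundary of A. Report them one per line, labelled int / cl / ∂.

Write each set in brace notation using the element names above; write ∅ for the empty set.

int(A) = ∅
cl(A)  = {p,t,r,s}
∂A     = {p,t,r,s}

opens ⊆ A: ∅; union → int = ∅
complement {t,q}; its interior {q}; cl(A) = X∖{q} = {p,t,r,s}
boundary = {p,t,r,s} ∖ ∅ = {p,t,r,s}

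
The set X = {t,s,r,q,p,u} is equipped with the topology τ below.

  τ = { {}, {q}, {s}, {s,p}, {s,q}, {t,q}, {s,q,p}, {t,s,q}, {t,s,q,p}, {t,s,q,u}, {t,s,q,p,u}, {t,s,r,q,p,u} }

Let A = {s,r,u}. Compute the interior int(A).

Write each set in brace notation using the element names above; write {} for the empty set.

{s}

opens ⊆ A: {}, {s}; union → int = {s}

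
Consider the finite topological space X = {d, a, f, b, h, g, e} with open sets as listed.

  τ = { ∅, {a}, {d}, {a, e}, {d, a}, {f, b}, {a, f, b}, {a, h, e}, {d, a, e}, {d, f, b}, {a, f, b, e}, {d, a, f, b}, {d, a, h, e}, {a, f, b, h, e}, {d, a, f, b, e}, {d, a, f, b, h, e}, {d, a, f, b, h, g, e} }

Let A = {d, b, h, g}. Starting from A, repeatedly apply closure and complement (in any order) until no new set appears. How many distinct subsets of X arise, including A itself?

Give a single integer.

cl via duality: int({a, f, e}) = {a, e}, so X∖{a, e} = {d, f, b, h, g}
Write k for closure, c for complement:
  1. A     = {d, b, h, g}
  2. kA    = {d, f, b, h, g}
  3. cA    = {a, f, e}
  4. ckA   = {a, e}
  5. kcA   = {a, f, b, h, g, e}
  6. kckA  = {a, h, g, e}
  7. ckcA  = {d}
  8. ckckA = {d, f, b}
  9. kckcA = {d, g}
  10. kckckA = {d, f, b, g}
  11. ckckcA = {a, f, b, h, e}
  12. ckckckA = {a, h, e}
applying k or c yields no new set

12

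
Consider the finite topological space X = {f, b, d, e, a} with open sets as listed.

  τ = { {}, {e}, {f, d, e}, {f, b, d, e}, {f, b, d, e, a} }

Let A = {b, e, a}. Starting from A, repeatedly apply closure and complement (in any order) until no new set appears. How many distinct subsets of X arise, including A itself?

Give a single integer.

6

cl via duality: int({f, d}) = {}, so X∖{} = {f, b, d, e, a}
Write k for closure, c for complement:
  1. A     = {b, e, a}
  2. kA    = {f, b, d, e, a}
  3. cA    = {f, d}
  4. ckA   = {}
  5. kcA   = {f, b, d, a}
  6. ckcA  = {e}
applying k or c yields no new set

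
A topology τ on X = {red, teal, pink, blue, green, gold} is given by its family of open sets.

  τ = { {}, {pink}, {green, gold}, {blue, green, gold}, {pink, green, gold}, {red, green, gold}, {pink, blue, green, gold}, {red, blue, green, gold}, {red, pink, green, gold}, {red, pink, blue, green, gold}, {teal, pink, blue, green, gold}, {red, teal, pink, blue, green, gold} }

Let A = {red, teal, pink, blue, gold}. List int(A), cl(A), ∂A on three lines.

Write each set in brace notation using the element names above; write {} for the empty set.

open subsets of A: {}, {pink}; so int(A) = {pink}
closure: X∖int(X∖A) = X∖{} = {red, teal, pink, blue, green, gold}
∂A = {red, teal, pink, blue, green, gold} minus {pink} = {red, teal, blue, green, gold}

int(A) = {pink}
cl(A)  = {red, teal, pink, blue, green, gold}
∂A     = {red, teal, blue, green, gold}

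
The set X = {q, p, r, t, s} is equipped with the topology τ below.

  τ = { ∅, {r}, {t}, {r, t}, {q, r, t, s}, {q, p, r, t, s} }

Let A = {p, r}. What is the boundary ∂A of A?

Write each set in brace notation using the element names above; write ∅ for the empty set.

{q, p, s}

U open, U⊆A: ∅, {r}. int(A) = ⋃ = {r}
X∖A={q, t, s}, int(X∖A)={t}, hence cl(A)={q, p, r, s}
∂A: remove int from cl → {q, p, s}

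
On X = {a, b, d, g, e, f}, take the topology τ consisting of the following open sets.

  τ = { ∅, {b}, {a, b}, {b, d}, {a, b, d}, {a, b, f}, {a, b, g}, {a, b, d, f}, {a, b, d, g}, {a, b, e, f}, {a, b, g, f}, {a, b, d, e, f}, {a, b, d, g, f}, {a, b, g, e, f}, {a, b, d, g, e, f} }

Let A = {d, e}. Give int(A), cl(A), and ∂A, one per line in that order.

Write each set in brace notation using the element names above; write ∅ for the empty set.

opens ⊆ A: ∅; union → int = ∅
complement {a, b, g, f}; its interior {a, b, g, f}; cl(A) = X∖{a, b, g, f} = {d, e}
boundary = {d, e} ∖ ∅ = {d, e}

int(A) = ∅
cl(A)  = {d, e}
∂A     = {d, e}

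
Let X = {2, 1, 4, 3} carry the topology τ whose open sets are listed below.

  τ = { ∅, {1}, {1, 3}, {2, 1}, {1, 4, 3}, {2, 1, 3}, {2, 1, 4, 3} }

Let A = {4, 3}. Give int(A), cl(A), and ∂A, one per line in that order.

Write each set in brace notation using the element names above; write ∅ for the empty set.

int(A) = ∅
cl(A)  = {4, 3}
∂A     = {4, 3}

open subsets of A: ∅; so int(A) = ∅
closure: X∖int(X∖A) = X∖{2, 1} = {4, 3}
∂A = {4, 3} minus ∅ = {4, 3}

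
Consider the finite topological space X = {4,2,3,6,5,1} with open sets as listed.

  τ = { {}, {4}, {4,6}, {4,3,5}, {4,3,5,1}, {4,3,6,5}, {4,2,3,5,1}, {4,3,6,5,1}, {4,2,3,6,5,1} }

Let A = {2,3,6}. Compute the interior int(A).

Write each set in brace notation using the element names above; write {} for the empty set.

{}

U open, U⊆A: {}. int(A) = ⋃ = {}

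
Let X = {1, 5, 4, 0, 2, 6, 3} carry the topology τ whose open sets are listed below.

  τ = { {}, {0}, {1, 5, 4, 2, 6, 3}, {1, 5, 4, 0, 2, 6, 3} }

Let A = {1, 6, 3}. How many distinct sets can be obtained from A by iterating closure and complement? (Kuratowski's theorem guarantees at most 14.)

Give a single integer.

6

complement {5, 4, 0, 2}; its interior {0}; cl(A) = X∖{0} = {1, 5, 4, 2, 6, 3}
With k = closure, c = complement:
  1. A     = {1, 6, 3}
  2. kA    = {1, 5, 4, 2, 6, 3}
  3. cA    = {5, 4, 0, 2}
  4. ckA   = {0}
  5. kcA   = {1, 5, 4, 0, 2, 6, 3}
  6. ckcA  = {}
k, c of each give nothing new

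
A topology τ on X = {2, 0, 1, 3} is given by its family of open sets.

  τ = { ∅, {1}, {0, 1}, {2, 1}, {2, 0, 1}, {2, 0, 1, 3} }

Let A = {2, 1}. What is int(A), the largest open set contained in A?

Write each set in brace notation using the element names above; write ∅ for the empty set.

{2, 1}

U open, U⊆A: ∅, {1}, {2, 1}. int(A) = ⋃ = {2, 1}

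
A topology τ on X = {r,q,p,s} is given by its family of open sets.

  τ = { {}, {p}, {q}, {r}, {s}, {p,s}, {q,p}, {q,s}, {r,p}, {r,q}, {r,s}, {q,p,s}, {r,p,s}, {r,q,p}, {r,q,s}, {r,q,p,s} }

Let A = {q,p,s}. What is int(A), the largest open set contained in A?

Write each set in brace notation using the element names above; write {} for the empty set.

{q,p,s}

opens ⊆ A: {}, {p}, {q}, {s}, {p,s}, {q,p}, {q,s}, {q,p,s}; union → int = {q,p,s}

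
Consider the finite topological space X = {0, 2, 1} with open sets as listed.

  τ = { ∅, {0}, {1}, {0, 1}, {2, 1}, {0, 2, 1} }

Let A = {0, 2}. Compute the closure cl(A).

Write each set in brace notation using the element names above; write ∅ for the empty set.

{0, 2}

X∖A={1}, int(X∖A)={1}, hence cl(A)={0, 2}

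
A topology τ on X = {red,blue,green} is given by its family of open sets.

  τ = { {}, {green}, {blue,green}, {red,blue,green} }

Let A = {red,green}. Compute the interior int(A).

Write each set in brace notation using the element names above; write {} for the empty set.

U open, U⊆A: {}, {green}. int(A) = ⋃ = {green}

{green}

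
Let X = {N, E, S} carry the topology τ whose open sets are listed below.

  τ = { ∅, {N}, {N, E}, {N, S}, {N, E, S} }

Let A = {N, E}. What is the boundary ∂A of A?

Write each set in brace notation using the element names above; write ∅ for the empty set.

opens ⊆ A: ∅, {N}, {N, E}; union → int = {N, E}
complement {S}; its interior ∅; cl(A) = X∖∅ = {N, E, S}
boundary = {N, E, S} ∖ {N, E} = {S}

{S}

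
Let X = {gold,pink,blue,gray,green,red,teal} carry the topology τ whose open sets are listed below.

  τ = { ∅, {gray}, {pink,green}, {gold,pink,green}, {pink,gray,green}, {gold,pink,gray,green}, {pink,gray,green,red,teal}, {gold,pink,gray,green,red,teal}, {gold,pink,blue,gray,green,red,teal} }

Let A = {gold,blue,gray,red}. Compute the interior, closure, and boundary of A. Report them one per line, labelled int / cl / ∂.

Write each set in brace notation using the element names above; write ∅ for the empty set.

int(A) = {gray}
cl(A)  = {gold,blue,gray,red,teal}
∂A     = {gold,blue,red,teal}

open subsets of A: ∅, {gray}; so int(A) = {gray}
closure: X∖int(X∖A) = X∖{pink,green} = {gold,blue,gray,red,teal}
∂A = {gold,blue,gray,red,teal} minus {gray} = {gold,blue,red,teal}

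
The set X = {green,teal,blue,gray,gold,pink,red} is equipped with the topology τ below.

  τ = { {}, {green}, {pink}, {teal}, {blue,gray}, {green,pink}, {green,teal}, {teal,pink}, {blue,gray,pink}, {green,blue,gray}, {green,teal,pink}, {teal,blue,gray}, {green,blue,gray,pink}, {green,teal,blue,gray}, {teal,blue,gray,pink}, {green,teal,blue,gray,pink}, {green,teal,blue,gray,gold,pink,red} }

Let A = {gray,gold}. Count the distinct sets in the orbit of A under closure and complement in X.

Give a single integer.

cl via duality: int({green,teal,blue,pink,red}) = {green,teal,pink}, so X∖{green,teal,pink} = {blue,gray,gold,red}
Write k for closure, c for complement:
  1. A     = {gray,gold}
  2. kA    = {blue,gray,gold,red}
  3. cA    = {green,teal,blue,pink,red}
  4. ckA   = {green,teal,pink}
  5. kcA   = {green,teal,blue,gray,gold,pink,red}
  6. kckA  = {green,teal,gold,pink,red}
  7. ckcA  = {}
  8. ckckA = {blue,gray}
applying k or c yields no new set

8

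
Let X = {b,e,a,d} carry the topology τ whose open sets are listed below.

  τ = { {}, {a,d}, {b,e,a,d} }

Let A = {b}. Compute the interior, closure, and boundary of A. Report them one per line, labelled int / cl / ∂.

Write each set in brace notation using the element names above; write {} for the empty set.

int(A) = {}
cl(A)  = {b,e}
∂A     = {b,e}

U open, U⊆A: {}. int(A) = ⋃ = {}
X∖A={e,a,d}, int(X∖A)={a,d}, hence cl(A)={b,e}
∂A: remove int from cl → {b,e}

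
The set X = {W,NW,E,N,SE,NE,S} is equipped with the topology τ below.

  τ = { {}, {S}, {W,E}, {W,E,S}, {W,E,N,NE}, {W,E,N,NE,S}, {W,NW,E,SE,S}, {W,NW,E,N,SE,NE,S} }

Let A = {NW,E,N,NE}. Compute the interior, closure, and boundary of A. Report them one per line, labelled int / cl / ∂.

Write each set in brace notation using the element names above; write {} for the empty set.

int(A) = {}
cl(A)  = {W,NW,E,N,SE,NE}
∂A     = {W,NW,E,N,SE,NE}

open subsets of A: {}; so int(A) = {}
closure: X∖int(X∖A) = X∖{S} = {W,NW,E,N,SE,NE}
∂A = {W,NW,E,N,SE,NE} minus {} = {W,NW,E,N,SE,NE}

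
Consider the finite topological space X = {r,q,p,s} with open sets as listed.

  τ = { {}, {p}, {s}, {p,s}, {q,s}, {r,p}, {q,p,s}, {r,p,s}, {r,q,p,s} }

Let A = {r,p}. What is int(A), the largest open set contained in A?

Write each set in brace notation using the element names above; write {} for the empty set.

U open, U⊆A: {}, {p}, {r,p}. int(A) = ⋃ = {r,p}

{r,p}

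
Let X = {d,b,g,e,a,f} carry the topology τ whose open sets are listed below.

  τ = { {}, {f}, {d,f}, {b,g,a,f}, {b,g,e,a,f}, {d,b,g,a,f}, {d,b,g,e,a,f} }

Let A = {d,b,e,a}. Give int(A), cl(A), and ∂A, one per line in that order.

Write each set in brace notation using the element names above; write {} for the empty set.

int(A) = {}
cl(A)  = {d,b,g,e,a}
∂A     = {d,b,g,e,a}

open subsets of A: {}; so int(A) = {}
closure: X∖int(X∖A) = X∖{f} = {d,b,g,e,a}
∂A = {d,b,g,e,a} minus {} = {d,b,g,e,a}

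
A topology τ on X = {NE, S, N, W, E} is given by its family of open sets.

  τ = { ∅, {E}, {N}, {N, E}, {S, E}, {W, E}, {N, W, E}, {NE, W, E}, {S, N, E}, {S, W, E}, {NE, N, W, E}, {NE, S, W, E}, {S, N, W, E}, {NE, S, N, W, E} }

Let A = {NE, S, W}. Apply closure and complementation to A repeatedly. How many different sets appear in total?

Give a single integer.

complement {N, E}; its interior {N, E}; cl(A) = X∖{N, E} = {NE, S, W}
With k = closure, c = complement:
  1. A     = {NE, S, W}
  2. cA    = {N, E}
  3. kcA   = {NE, S, N, W, E}
  4. ckcA  = ∅
k, c of each give nothing new

4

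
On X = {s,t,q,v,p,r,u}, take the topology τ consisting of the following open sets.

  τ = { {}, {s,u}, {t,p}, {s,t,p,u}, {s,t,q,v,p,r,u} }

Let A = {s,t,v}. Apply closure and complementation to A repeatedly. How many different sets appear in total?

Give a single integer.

4

cl via duality: int({q,p,r,u}) = {}, so X∖{} = {s,t,q,v,p,r,u}
Write k for closure, c for complement:
  1. A     = {s,t,v}
  2. kA    = {s,t,q,v,p,r,u}
  3. cA    = {q,p,r,u}
  4. ckA   = {}
applying k or c yields no new set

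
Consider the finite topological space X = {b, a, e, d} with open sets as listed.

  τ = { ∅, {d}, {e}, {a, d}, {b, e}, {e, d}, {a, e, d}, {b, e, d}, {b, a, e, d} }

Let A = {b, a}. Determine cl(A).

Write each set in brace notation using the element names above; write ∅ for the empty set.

cl via duality: int({e, d}) = {e, d}, so X∖{e, d} = {b, a}

{b, a}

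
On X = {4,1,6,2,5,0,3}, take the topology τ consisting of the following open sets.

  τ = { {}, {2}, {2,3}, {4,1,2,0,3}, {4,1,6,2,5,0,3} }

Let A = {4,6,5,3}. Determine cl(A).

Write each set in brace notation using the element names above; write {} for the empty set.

{4,1,6,5,0,3}

closure: X∖int(X∖A) = X∖{2} = {4,1,6,5,0,3}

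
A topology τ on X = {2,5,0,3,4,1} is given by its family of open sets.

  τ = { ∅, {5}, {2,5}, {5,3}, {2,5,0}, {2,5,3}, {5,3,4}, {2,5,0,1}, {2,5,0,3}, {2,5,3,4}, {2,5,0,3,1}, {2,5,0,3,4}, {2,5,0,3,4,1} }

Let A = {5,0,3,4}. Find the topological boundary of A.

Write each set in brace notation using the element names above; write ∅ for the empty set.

interior: largest open inside A is {5,3,4} (from ∅, {5}, {5,3}, {5,3,4})
cl via duality: int({2,1}) = ∅, so X∖∅ = {2,5,0,3,4,1}
cl∖int = {2,0,1}

{2,0,1}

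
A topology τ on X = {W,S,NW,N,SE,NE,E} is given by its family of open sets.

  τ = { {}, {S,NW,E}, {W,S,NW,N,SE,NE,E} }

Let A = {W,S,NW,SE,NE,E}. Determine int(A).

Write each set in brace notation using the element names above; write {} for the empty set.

opens ⊆ A: {}, {S,NW,E}; union → int = {S,NW,E}

{S,NW,E}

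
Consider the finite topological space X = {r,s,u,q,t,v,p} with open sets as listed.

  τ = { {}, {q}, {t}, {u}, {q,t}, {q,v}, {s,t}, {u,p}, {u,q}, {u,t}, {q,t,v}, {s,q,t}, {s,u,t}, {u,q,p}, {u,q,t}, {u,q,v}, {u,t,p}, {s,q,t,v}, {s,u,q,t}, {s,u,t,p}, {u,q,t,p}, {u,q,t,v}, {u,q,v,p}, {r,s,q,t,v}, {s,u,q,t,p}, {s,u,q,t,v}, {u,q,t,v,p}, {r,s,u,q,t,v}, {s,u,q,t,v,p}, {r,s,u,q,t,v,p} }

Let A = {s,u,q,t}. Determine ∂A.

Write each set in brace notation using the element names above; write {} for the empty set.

opens ⊆ A: {}, {t}, {q}, {u}, {q,t}, {u,t}, {s,t}, {u,q}, {u,q,t}, {s,q,t}, {s,u,t}, {s,u,q,t}; union → int = {s,u,q,t}
complement {r,v,p}; its interior {}; cl(A) = X∖{} = {r,s,u,q,t,v,p}
boundary = {r,s,u,q,t,v,p} ∖ {s,u,q,t} = {r,v,p}

{r,v,p}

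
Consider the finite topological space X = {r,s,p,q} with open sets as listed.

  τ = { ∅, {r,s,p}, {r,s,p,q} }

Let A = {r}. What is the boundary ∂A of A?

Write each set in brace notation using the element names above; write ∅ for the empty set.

open subsets of A: ∅; so int(A) = ∅
closure: X∖int(X∖A) = X∖∅ = {r,s,p,q}
∂A = {r,s,p,q} minus ∅ = {r,s,p,q}

{r,s,p,q}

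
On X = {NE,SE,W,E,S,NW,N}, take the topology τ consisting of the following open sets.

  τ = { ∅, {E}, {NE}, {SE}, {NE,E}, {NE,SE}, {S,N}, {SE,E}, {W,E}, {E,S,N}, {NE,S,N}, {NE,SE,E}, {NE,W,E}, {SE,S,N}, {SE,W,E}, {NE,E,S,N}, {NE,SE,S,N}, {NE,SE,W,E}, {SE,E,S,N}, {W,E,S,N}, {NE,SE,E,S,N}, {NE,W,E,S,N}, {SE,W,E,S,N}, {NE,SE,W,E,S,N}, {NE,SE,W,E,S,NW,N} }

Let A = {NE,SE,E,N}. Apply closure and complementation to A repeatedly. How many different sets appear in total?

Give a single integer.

10

cl via duality: int({W,S,NW}) = ∅, so X∖∅ = {NE,SE,W,E,S,NW,N}
Write k for closure, c for complement:
  1. A     = {NE,SE,E,N}
  2. kA    = {NE,SE,W,E,S,NW,N}
  3. cA    = {W,S,NW}
  4. ckA   = ∅
  5. kcA   = {W,S,NW,N}
  6. ckcA  = {NE,SE,E}
  7. kckcA = {NE,SE,W,E,NW}
  8. ckckcA = {S,N}
  9. kckckcA = {S,NW,N}
  10. ckckckcA = {NE,SE,W,E}
applying k or c yields no new set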